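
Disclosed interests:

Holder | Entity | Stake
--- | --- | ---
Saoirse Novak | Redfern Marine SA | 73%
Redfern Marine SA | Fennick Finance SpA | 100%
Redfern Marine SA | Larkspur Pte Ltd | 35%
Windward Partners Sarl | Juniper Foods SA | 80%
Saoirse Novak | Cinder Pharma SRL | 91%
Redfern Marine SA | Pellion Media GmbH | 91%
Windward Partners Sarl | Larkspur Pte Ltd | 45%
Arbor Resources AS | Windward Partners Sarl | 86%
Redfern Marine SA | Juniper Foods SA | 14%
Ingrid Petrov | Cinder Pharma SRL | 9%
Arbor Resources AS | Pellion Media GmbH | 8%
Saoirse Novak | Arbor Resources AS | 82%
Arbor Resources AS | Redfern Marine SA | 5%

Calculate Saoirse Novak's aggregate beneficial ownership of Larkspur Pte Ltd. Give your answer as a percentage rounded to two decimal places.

Saoirse reaches Larkspur along 3 paths.
Via Arbor → Windward: 82% × 86% × 45% = 31.734%.
Via Arbor → Redfern: 82% × 5% × 35% = 1.435%.
Via Redfern: 73% × 35% = 25.55%.
Total: 31.734% + 1.435% + 25.55% = 58.719%.
Rounded: 58.72%.

58.72%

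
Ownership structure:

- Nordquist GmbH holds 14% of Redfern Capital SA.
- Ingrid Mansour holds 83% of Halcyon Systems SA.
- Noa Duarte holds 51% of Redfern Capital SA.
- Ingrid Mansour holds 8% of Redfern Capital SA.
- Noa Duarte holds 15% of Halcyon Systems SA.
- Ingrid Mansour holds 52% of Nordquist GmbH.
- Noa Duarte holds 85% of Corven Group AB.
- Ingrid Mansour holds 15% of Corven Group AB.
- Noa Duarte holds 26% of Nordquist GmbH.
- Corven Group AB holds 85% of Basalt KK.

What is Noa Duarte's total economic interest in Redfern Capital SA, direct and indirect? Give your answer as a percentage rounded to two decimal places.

54.64%

Noa reaches Redfern along 2 paths.
Via Nordquist: 26% × 14% = 3.64%.
Direct stake: 51% = 51%.
Total: 3.64% + 51% = 54.64%.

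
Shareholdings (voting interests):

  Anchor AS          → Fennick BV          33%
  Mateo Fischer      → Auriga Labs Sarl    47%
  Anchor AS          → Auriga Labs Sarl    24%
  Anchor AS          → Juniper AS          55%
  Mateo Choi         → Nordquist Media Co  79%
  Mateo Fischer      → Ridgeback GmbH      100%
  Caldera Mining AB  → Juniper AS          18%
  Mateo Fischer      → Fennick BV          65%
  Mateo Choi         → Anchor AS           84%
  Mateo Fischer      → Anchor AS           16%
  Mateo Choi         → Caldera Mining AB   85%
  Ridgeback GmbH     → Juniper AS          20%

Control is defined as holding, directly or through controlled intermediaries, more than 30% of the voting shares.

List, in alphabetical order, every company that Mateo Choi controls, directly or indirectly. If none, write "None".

Anchor AS, Caldera Mining AB, Fennick BV, Juniper AS, Nordquist Media Co

Mateo Choi holds 85% of Caldera, so Mateo Choi controls Caldera.
Mateo Choi holds 84% of Anchor, so Mateo Choi controls Anchor.
Anchor and Caldera together hold 55% + 18% = 73% of Juniper, so Mateo Choi controls Juniper.
Mateo Choi holds 79% of Nordquist, so Mateo Choi controls Nordquist.
Anchor holds 33% of Fennick, so Mateo Choi controls Fennick.
No other company's threshold is met.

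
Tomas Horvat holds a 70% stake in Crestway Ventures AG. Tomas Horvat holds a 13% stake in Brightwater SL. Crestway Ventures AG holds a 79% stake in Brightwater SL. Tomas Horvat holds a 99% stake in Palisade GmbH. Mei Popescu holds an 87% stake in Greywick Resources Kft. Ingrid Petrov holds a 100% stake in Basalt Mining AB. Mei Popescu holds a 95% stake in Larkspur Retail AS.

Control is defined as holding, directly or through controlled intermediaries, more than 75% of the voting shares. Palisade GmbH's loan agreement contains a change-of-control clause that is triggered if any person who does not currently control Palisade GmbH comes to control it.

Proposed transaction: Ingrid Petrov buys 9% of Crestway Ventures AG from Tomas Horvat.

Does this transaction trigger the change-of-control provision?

The purchase adds only to Ingrid's holdings (Tomas's stake shrinks), so Ingrid is the only person who could newly come to control Palisade.
Ingrid holds 100% of Basalt, so Ingrid controls Basalt.
Neither Ingrid nor any entity Ingrid controls holds any voting interest in Palisade.
So before the transaction, Ingrid does not control Palisade.
After the purchase, Ingrid holds 9% of Crestway directly, and Tomas's stake falls to 61%.
Ingrid's side now holds 9% of Crestway, not > 75%, so Ingrid still does not control Crestway.
After the transaction, neither Ingrid nor any entity Ingrid controls holds a voting interest in Palisade, so Ingrid still does not control it.
No new person acquires control, so the clause is not triggered.

No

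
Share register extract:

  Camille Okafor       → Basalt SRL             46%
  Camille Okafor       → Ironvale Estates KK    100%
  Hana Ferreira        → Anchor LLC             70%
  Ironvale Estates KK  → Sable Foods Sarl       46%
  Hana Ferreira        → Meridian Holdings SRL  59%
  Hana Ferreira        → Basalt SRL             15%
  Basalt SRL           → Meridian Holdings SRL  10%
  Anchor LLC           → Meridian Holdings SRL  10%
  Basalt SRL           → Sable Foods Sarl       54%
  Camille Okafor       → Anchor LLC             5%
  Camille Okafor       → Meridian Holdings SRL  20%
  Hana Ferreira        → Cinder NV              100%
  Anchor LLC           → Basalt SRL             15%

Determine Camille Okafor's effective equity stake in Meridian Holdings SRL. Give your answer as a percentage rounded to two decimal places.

Camille reaches Meridian along 4 paths.
Direct stake: 20% = 20%.
Via Basalt: 46% × 10% = 4.6%.
Via Anchor → Basalt: 5% × 15% × 10% = 0.075%.
Via Anchor: 5% × 10% = 0.5%.
Total: 20% + 4.6% + 0.075% + 0.5% = 25.175%.
Rounded: 25.18%.

25.18%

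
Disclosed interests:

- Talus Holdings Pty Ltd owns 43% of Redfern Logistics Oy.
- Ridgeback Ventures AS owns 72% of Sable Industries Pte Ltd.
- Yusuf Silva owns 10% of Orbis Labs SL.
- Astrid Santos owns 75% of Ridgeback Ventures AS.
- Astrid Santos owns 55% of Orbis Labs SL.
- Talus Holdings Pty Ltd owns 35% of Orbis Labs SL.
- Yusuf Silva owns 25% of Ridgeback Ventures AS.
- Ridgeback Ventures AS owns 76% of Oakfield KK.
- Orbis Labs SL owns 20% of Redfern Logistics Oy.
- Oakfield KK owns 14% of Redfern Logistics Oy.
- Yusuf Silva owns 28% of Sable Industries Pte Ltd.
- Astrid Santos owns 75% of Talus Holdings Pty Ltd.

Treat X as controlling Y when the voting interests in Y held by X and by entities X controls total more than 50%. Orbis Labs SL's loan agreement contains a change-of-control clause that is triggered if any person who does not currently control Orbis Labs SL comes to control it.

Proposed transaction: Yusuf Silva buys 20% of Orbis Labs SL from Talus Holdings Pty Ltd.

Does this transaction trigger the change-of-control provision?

No

The purchase adds only to Yusuf's holdings (Talus's stake shrinks), so Yusuf is the only person who could newly come to control Orbis.
Yusuf's largest direct stake is 28% in Sable, which does not meet the threshold, so Yusuf controls no company.
In Orbis, Yusuf's side holds only 10%, not > 50%.
So before the transaction, Yusuf does not control Orbis.
After the purchase, Yusuf's direct stake in Orbis rises to 10% + 20% = 30%, and Talus's stake falls to 15%.
After the transaction, Yusuf's side holds 30% of Orbis, not > 50%, so Yusuf still does not control Orbis.
No new person acquires control, so the clause is not triggered.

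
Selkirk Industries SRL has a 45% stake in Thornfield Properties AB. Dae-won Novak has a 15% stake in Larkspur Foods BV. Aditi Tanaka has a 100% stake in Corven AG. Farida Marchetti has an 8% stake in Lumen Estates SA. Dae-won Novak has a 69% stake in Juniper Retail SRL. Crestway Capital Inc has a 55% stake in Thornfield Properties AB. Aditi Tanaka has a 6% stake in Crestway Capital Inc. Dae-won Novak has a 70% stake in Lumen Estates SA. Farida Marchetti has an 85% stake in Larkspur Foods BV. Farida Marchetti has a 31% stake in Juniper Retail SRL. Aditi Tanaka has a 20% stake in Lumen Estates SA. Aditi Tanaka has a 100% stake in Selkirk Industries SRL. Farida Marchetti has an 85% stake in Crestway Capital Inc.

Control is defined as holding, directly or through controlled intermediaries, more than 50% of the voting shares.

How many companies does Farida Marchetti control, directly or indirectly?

3

Farida holds 85% of Larkspur, so Farida controls Larkspur.
Farida holds 85% of Crestway, so Farida controls Crestway.
Crestway holds 55% of Thornfield, so Farida controls Thornfield.
No other company's threshold is met.
Farida controls 3 companies.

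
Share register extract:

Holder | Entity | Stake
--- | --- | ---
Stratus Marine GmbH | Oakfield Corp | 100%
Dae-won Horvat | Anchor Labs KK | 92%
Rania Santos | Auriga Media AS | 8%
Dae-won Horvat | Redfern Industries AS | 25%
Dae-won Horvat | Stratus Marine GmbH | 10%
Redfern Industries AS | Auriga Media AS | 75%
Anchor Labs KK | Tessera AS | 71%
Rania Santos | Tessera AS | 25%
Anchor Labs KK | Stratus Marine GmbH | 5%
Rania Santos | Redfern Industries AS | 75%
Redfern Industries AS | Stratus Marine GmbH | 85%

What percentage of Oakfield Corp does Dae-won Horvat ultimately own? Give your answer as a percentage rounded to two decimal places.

Dae-won reaches Oakfield along 3 paths.
Via Stratus: 10% × 100% = 10%.
Via Redfern → Stratus: 25% × 85% × 100% = 21.25%.
Via Anchor → Stratus: 92% × 5% × 100% = 4.6%.
Total: 10% + 21.25% + 4.6% = 35.85%.

35.85%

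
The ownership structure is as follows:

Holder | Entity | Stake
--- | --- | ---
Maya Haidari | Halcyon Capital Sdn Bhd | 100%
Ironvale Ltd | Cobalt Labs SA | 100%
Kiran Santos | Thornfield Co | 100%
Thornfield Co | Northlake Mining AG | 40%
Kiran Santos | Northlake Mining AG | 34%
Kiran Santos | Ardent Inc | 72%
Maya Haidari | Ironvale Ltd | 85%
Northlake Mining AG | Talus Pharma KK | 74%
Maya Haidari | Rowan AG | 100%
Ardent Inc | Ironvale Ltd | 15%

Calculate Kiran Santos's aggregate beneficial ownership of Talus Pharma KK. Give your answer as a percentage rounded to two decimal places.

54.76%

Kiran reaches Talus along 2 paths.
Via Northlake: 34% × 74% = 25.16%.
Via Thornfield → Northlake: 100% × 40% × 74% = 29.6%.
Total: 25.16% + 29.6% = 54.76%.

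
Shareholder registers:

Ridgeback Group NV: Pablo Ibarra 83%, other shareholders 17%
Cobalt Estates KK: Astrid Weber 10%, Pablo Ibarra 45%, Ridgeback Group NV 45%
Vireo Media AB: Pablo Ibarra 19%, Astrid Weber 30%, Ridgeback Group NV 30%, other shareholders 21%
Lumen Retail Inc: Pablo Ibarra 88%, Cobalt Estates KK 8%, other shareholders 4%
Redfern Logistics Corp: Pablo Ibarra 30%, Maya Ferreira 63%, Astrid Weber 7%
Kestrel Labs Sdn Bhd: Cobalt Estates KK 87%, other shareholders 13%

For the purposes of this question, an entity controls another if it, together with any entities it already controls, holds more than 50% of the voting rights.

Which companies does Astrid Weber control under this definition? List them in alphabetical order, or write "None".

None

Astrid's largest direct stake is 30% in Vireo, which does not meet the threshold.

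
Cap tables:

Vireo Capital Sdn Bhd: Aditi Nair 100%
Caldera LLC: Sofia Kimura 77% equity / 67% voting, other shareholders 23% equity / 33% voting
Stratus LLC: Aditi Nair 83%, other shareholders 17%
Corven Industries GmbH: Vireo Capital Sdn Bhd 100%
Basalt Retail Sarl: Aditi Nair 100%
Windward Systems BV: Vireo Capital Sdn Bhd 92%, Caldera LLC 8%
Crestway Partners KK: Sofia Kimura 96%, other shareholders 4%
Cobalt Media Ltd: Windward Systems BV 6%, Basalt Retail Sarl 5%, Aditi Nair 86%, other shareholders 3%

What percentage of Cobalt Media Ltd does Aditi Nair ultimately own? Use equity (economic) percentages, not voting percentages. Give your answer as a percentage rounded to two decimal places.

Aditi reaches Cobalt along 3 paths.
Via Vireo → Windward: 100% × 92% × 6% = 5.52%.
Via Basalt: 100% × 5% = 5%.
Direct stake: 86% = 86%.
Total: 5.52% + 5% + 86% = 96.52%.

96.52%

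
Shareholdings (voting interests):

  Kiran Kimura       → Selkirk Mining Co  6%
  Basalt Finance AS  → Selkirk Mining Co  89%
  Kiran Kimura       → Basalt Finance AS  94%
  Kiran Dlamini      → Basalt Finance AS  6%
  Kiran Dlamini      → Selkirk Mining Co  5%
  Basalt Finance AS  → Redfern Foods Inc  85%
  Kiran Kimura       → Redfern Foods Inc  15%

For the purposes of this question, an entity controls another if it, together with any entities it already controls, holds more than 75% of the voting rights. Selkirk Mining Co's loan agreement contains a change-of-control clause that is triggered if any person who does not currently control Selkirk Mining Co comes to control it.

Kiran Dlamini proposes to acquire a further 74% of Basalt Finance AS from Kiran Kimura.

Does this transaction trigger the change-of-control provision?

Yes

The purchase adds only to Kiran Dlamini's holdings (Kiran Kimura's stake shrinks), so Kiran Dlamini is the only person who could newly come to control Selkirk.
Kiran Dlamini's largest direct stake is 6% in Basalt, which does not meet the threshold, so Kiran Dlamini controls no company.
In Selkirk, Kiran Dlamini's side holds only 5%, not > 75%.
So before the transaction, Kiran Dlamini does not control Selkirk.
After the purchase, Kiran Dlamini's direct stake in Basalt rises to 6% + 74% = 80%, and Kiran Kimura's stake falls to 20%.
Kiran Dlamini holds 80% of Basalt, so Kiran Dlamini controls Basalt.
Basalt and Kiran Dlamini together hold 89% + 5% = 94% of Selkirk, so Kiran Dlamini controls Selkirk.
Kiran Dlamini did not control Selkirk before and does after, so the clause is triggered.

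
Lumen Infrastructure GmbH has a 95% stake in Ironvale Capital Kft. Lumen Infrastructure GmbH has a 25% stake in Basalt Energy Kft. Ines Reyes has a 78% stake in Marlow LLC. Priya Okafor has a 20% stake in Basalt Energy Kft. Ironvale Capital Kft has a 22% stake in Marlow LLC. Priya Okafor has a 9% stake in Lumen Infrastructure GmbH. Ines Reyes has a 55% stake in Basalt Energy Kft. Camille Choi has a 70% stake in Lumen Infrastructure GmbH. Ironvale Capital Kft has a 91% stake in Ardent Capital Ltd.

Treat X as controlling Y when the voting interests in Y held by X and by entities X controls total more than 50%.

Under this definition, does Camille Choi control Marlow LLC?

No

Camille holds 70% of Lumen, so Camille controls Lumen.
Lumen holds 95% of Ironvale, so Camille controls Ironvale.
Ironvale holds 91% of Ardent, so Camille controls Ardent.
In Marlow, Camille's side holds only 22%, not > 50%.
So Camille does not control Marlow.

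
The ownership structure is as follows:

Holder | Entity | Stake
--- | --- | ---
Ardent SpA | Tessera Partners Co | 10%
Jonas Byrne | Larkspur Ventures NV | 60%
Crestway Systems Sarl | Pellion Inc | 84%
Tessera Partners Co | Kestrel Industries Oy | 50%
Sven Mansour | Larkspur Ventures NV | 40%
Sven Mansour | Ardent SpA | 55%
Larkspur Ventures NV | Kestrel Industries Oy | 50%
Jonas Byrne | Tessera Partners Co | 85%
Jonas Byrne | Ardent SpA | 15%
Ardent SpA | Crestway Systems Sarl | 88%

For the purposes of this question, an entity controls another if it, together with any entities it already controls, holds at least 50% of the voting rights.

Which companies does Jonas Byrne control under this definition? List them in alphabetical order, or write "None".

Jonas holds 60% of Larkspur, so Jonas controls Larkspur.
Jonas holds 85% of Tessera, so Jonas controls Tessera.
Larkspur and Tessera together hold 50% + 50% = 100% of Kestrel, so Jonas controls Kestrel.
No other company's threshold is met.

Kestrel Industries Oy, Larkspur Ventures NV, Tessera Partners Co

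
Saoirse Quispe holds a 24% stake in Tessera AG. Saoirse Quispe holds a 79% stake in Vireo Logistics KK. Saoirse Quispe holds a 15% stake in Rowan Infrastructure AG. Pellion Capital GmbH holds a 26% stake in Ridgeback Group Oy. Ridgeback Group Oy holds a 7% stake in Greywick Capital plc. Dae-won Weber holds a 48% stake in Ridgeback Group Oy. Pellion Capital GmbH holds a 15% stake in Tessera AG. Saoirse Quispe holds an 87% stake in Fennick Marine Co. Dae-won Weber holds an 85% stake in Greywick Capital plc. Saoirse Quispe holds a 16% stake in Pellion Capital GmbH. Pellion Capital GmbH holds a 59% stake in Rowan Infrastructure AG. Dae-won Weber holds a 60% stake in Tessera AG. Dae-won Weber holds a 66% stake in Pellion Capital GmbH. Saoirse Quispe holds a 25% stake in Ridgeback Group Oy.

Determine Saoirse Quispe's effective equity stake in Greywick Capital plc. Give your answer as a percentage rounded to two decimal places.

Saoirse reaches Greywick along 2 paths.
Via Ridgeback: 25% × 7% = 1.75%.
Via Pellion → Ridgeback: 16% × 26% × 7% = 0.2912%.
Total: 1.75% + 0.2912% = 2.0412%.
Rounded: 2.04%.

2.04%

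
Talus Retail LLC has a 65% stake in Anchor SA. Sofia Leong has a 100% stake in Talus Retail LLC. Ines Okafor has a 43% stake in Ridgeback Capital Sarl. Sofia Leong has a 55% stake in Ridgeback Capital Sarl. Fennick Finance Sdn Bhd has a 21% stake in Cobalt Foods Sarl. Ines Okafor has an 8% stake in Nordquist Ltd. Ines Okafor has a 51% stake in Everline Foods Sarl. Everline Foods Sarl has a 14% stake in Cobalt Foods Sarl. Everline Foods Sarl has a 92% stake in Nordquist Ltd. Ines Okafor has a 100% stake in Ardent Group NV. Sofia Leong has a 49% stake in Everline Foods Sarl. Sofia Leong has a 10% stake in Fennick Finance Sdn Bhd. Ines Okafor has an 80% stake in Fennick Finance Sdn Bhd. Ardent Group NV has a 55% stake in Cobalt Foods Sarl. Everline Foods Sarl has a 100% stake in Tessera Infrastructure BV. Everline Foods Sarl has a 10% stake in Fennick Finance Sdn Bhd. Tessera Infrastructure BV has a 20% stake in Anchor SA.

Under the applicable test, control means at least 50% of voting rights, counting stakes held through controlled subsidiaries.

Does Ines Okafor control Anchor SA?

Ines holds 51% of Everline, so Ines controls Everline.
Everline and Ines together hold 92% + 8% = 100% of Nordquist, so Ines controls Nordquist.
Ines holds 100% of Ardent, so Ines controls Ardent.
Everline and Ines together hold 10% + 80% = 90% of Fennick, so Ines controls Fennick.
Everline holds 100% of Tessera, so Ines controls Tessera.
Fennick and Ardent and Everline together hold 21% + 55% + 14% = 90% of Cobalt, so Ines controls Cobalt.
In Anchor, Ines's side holds only 20%, not ≥ 50%.
So Ines does not control Anchor.

No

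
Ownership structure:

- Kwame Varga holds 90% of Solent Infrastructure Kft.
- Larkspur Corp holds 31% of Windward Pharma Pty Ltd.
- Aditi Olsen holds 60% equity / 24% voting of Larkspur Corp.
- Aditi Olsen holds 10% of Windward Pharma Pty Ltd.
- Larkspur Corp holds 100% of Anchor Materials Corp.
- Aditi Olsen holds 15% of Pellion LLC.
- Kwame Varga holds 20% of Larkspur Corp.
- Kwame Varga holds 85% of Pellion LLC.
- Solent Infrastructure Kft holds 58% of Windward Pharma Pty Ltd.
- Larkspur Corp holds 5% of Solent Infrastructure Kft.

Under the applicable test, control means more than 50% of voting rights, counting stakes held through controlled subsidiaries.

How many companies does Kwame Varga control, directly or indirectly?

Kwame holds 85% of Pellion, so Kwame controls Pellion.
Kwame holds 90% of Solent, so Kwame controls Solent.
Solent holds 58% of Windward, so Kwame controls Windward.
No other company's threshold is met.
Kwame controls 3 companies.

3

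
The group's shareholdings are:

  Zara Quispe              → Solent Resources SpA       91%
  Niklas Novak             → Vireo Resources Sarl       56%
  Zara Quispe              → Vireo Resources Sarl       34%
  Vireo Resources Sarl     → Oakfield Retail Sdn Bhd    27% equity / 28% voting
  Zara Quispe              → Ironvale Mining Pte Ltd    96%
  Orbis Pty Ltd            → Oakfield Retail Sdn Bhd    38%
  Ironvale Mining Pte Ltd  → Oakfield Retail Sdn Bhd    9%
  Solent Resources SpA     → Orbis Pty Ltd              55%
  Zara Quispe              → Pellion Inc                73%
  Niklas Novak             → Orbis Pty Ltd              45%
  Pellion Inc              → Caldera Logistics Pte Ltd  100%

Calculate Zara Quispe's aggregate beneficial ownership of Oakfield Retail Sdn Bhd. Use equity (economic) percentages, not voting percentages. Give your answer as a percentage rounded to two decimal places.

36.84%

Zara reaches Oakfield along 3 paths.
Via Solent → Orbis: 91% × 55% × 38% = 19.019%.
Via Ironvale: 96% × 9% = 8.64%.
Via Vireo: 34% × 27% = 9.18%.
Total: 19.019% + 8.64% + 9.18% = 36.839%.
Rounded: 36.84%.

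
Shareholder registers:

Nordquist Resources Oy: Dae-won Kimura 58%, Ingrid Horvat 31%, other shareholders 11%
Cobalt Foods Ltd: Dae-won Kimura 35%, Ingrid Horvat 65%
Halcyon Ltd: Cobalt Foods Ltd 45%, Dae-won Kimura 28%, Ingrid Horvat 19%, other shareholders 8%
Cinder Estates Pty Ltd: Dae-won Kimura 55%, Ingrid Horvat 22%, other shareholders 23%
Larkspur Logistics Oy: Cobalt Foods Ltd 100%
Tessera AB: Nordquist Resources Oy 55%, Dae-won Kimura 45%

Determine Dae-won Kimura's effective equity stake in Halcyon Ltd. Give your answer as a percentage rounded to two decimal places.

43.75%

Dae-won reaches Halcyon along 2 paths.
Via Cobalt: 35% × 45% = 15.75%.
Direct stake: 28% = 28%.
Total: 15.75% + 28% = 43.75%.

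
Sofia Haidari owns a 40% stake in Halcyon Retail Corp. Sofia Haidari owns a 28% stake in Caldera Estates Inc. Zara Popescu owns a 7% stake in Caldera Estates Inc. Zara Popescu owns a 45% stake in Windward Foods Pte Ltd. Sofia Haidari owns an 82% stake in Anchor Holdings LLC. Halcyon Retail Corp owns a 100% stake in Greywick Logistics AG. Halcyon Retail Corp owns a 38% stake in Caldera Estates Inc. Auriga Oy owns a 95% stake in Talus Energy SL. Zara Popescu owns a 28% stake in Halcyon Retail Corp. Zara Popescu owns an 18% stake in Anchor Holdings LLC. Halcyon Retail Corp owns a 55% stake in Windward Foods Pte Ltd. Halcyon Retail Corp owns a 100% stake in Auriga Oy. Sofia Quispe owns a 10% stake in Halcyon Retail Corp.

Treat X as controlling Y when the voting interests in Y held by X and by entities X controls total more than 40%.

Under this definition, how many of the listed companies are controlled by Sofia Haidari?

1

Sofia Haidari holds 82% of Anchor, so Sofia Haidari controls Anchor.
No other company's threshold is met.
Sofia Haidari controls 1 company.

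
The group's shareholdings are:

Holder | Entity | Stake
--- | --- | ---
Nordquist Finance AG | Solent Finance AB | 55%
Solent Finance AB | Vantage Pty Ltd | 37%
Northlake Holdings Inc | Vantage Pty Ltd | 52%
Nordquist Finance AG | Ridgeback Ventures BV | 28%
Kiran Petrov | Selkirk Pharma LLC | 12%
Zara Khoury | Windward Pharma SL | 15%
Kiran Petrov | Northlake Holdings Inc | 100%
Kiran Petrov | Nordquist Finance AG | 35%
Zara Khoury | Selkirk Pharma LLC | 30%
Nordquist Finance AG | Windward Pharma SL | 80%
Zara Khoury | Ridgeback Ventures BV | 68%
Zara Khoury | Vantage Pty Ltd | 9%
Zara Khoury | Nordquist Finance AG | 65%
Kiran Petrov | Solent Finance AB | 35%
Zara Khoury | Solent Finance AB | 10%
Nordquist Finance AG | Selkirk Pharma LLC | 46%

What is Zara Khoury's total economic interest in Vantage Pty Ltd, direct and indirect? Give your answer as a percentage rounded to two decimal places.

Zara reaches Vantage along 3 paths.
Via Nordquist → Solent: 65% × 55% × 37% = 13.2275%.
Via Solent: 10% × 37% = 3.7%.
Direct stake: 9% = 9%.
Total: 13.2275% + 3.7% + 9% = 25.9275%.
Rounded: 25.93%.

25.93%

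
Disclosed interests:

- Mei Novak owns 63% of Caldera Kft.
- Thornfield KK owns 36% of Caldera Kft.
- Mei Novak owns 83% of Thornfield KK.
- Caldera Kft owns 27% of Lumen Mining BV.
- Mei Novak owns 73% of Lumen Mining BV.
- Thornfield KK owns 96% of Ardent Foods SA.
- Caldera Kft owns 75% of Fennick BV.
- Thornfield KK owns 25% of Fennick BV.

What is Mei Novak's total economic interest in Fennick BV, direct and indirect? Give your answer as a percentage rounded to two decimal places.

90.41%

Mei reaches Fennick along 3 paths.
Via Thornfield: 83% × 25% = 20.75%.
Via Thornfield → Caldera: 83% × 36% × 75% = 22.41%.
Via Caldera: 63% × 75% = 47.25%.
Total: 20.75% + 22.41% + 47.25% = 90.41%.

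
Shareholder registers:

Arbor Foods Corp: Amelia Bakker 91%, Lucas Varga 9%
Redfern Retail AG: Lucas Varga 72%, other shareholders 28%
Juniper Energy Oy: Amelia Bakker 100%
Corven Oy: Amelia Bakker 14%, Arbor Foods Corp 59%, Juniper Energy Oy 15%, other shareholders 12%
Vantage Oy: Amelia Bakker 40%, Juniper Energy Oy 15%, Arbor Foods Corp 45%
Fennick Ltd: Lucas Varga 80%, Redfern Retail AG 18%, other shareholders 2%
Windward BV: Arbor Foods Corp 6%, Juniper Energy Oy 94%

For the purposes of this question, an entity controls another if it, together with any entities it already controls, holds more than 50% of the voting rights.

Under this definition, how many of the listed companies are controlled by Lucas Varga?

Lucas holds 72% of Redfern, so Lucas controls Redfern.
Lucas and Redfern together hold 80% + 18% = 98% of Fennick, so Lucas controls Fennick.
No other company's threshold is met.
Lucas controls 2 companies.

2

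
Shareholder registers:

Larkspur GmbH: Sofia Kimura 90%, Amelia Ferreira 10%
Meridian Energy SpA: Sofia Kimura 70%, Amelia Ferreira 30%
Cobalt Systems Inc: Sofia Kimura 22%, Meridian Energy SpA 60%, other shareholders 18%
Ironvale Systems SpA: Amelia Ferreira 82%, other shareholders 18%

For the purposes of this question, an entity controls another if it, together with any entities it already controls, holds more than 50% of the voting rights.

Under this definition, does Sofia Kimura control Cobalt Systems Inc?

Yes

Sofia holds 70% of Meridian, so Sofia controls Meridian.
Sofia and Meridian together hold 22% + 60% = 82% of Cobalt, so Sofia controls Cobalt.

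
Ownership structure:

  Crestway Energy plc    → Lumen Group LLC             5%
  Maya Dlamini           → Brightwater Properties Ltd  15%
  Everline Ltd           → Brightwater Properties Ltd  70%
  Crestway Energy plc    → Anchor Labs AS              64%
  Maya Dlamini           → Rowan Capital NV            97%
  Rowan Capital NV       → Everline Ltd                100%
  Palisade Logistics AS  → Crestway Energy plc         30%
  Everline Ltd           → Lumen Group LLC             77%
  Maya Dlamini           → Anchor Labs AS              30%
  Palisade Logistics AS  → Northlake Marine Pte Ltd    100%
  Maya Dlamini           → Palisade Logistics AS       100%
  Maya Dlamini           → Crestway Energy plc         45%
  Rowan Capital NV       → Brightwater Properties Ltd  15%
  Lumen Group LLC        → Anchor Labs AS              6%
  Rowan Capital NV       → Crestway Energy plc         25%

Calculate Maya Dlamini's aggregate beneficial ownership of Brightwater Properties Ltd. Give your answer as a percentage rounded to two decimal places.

97.45%

Maya reaches Brightwater along 3 paths.
Via Rowan: 97% × 15% = 14.55%.
Direct stake: 15% = 15%.
Via Rowan → Everline: 97% × 100% × 70% = 67.9%.
Total: 14.55% + 15% + 67.9% = 97.45%.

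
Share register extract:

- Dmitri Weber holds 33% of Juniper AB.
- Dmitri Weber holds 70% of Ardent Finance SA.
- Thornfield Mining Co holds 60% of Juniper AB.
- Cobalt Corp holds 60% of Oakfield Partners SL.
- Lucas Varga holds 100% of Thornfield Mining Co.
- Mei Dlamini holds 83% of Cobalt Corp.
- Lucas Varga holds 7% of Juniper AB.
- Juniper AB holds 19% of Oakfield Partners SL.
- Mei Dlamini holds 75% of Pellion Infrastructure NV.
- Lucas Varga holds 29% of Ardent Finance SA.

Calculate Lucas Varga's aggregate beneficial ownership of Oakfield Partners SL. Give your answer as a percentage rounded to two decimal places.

12.73%

Lucas reaches Oakfield along 2 paths.
Via Juniper: 7% × 19% = 1.33%.
Via Thornfield → Juniper: 100% × 60% × 19% = 11.4%.
Total: 1.33% + 11.4% = 12.73%.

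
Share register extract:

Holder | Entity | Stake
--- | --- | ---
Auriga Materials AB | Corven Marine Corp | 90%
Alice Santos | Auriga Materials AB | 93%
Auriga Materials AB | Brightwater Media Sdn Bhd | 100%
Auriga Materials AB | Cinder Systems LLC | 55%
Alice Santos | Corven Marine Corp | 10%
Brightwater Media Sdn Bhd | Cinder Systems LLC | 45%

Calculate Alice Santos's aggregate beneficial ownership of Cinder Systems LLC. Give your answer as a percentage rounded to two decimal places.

Alice reaches Cinder along 2 paths.
Via Auriga: 93% × 55% = 51.15%.
Via Auriga → Brightwater: 93% × 100% × 45% = 41.85%.
Total: 51.15% + 41.85% = 93%.
Rounded: 93.00%.

93.00%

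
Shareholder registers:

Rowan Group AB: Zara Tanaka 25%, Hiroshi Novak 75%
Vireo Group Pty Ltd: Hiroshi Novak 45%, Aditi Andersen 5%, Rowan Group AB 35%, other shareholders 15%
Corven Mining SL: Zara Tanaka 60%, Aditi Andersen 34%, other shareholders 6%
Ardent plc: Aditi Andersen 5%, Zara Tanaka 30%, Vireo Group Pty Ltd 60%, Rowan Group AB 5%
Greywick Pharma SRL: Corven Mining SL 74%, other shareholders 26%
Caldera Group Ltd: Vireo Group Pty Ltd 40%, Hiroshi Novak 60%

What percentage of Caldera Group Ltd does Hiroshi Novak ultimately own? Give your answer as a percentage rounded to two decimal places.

88.50%

Hiroshi reaches Caldera along 3 paths.
Via Vireo: 45% × 40% = 18%.
Via Rowan → Vireo: 75% × 35% × 40% = 10.5%.
Direct stake: 60% = 60%.
Total: 18% + 10.5% + 60% = 88.5%.
Rounded: 88.50%.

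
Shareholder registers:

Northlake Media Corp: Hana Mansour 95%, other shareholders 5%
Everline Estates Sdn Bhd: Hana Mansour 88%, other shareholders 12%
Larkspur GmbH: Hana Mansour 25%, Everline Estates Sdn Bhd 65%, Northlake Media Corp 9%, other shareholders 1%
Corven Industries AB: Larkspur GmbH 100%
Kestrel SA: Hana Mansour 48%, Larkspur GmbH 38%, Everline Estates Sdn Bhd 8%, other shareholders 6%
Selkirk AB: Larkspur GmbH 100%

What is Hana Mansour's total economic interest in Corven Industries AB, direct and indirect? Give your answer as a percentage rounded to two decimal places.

Hana reaches Corven along 3 paths.
Via Larkspur: 25% × 100% = 25%.
Via Everline → Larkspur: 88% × 65% × 100% = 57.2%.
Via Northlake → Larkspur: 95% × 9% × 100% = 8.55%.
Total: 25% + 57.2% + 8.55% = 90.75%.

90.75%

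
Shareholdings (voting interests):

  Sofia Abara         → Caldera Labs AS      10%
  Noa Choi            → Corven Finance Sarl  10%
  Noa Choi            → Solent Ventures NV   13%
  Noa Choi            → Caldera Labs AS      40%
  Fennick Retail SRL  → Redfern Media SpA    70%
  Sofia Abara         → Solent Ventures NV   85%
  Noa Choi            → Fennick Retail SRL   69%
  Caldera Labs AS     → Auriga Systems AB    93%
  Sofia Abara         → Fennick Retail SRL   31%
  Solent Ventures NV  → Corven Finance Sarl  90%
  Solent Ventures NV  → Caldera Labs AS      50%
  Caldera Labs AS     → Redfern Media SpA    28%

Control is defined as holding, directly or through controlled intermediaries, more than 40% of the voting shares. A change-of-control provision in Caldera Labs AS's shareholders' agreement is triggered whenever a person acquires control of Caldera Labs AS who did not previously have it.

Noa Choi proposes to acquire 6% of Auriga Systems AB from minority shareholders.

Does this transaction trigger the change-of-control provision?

No

The purchase changes only Noa's holdings, so Noa is the only person who could newly come to control Caldera.
Noa holds 69% of Fennick, so Noa controls Fennick.
Fennick holds 70% of Redfern, so Noa controls Redfern.
In Caldera, Noa's side holds only 40%, not > 40%.
So before the transaction, Noa does not control Caldera.
After the purchase, Noa holds 6% of Auriga directly.
Noa's side now holds 6% of Auriga, not > 40%, so Noa still does not control Auriga.
After the transaction, Noa's side holds 40% of Caldera, not > 40%, so Noa still does not control Caldera.
No new person acquires control, so the clause is not triggered.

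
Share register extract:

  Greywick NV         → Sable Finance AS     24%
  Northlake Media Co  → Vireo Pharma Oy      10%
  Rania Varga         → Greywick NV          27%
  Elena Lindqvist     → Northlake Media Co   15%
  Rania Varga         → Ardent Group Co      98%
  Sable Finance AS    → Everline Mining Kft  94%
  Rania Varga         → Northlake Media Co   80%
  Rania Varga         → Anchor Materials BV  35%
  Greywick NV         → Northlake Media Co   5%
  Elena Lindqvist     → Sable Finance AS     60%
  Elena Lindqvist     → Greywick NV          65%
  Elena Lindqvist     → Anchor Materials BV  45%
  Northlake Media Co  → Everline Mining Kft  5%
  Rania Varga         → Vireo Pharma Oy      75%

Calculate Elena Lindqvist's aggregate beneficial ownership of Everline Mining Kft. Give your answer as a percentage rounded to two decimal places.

Elena reaches Everline along 4 paths.
Via Sable: 60% × 94% = 56.4%.
Via Greywick → Sable: 65% × 24% × 94% = 14.664%.
Via Greywick → Northlake: 65% × 5% × 5% = 0.1625%.
Via Northlake: 15% × 5% = 0.75%.
Total: 56.4% + 14.664% + 0.1625% + 0.75% = 71.9765%.
Rounded: 71.98%.

71.98%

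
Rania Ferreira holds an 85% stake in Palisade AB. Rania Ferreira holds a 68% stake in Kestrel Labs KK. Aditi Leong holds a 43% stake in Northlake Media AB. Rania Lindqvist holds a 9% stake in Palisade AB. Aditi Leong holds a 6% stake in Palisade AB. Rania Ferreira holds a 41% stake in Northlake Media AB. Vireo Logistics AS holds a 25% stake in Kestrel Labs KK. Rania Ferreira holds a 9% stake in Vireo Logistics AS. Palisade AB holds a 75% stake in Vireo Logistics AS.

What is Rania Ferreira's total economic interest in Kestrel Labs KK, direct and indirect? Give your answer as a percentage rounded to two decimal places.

Rania Ferreira reaches Kestrel along 3 paths.
Via Palisade → Vireo: 85% × 75% × 25% = 15.9375%.
Via Vireo: 9% × 25% = 2.25%.
Direct stake: 68% = 68%.
Total: 15.9375% + 2.25% + 68% = 86.1875%.
Rounded: 86.19%.

86.19%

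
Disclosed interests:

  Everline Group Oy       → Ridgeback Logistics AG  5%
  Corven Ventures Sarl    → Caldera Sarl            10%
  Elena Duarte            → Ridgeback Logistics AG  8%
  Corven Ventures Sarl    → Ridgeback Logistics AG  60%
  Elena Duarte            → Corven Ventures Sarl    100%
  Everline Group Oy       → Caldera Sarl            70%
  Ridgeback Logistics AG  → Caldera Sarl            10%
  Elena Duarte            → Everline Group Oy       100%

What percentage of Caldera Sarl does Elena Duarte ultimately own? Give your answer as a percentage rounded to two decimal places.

87.30%

Elena reaches Caldera along 5 paths.
Via Corven: 100% × 10% = 10%.
Via Corven → Ridgeback: 100% × 60% × 10% = 6%.
Via Everline → Ridgeback: 100% × 5% × 10% = 0.5%.
Via Ridgeback: 8% × 10% = 0.8%.
Via Everline: 100% × 70% = 70%.
Total: 10% + 6% + 0.5% + 0.8% + 70% = 87.3%.
Rounded: 87.30%.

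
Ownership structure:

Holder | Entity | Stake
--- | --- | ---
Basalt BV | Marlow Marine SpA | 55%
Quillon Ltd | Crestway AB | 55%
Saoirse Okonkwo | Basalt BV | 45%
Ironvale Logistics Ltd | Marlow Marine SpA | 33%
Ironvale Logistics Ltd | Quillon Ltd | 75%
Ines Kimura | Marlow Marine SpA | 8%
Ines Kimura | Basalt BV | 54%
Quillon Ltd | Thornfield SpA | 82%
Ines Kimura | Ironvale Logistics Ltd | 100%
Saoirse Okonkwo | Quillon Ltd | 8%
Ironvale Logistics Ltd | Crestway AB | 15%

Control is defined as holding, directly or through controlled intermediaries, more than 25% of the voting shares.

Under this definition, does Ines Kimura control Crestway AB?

Ines holds 100% of Ironvale, so Ines controls Ironvale.
Ironvale holds 75% of Quillon, so Ines controls Quillon.
Quillon and Ironvale together hold 55% + 15% = 70% of Crestway, so Ines controls Crestway.

Yes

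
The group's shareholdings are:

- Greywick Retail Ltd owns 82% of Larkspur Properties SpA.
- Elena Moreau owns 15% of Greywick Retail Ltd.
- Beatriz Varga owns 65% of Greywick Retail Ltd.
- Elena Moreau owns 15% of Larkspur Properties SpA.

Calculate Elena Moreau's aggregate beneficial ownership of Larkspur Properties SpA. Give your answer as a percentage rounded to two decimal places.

Elena reaches Larkspur along 2 paths.
Direct stake: 15% = 15%.
Via Greywick: 15% × 82% = 12.3%.
Total: 15% + 12.3% = 27.3%.
Rounded: 27.30%.

27.30%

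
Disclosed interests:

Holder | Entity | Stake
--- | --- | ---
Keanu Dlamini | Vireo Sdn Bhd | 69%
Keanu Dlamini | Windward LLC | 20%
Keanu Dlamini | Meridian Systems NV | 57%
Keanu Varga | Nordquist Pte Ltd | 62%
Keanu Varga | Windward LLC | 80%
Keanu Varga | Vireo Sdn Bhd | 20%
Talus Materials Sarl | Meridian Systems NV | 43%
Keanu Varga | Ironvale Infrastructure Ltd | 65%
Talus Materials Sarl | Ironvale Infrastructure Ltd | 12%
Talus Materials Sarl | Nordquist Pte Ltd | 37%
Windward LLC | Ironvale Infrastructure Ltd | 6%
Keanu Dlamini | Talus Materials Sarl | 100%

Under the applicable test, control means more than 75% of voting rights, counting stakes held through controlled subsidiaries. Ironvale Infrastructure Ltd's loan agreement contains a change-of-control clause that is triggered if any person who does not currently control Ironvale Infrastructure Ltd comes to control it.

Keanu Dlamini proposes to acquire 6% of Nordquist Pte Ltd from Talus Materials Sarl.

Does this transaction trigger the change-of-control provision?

The purchase adds only to Keanu Dlamini's holdings (Talus's stake shrinks), so Keanu Dlamini is the only person who could newly come to control Ironvale.
Keanu Dlamini holds 100% of Talus, so Keanu Dlamini controls Talus.
Keanu Dlamini and Talus together hold 57% + 43% = 100% of Meridian, so Keanu Dlamini controls Meridian.
In Ironvale, Keanu Dlamini's side holds only 12%, not > 75%.
So before the transaction, Keanu Dlamini does not control Ironvale.
After the purchase, Keanu Dlamini holds 6% of Nordquist directly, and Talus's stake falls to 31%.
Keanu Dlamini's side now holds 31% + 6% = 37% of Nordquist, not > 75%, so Keanu Dlamini still does not control Nordquist.
After the transaction, Keanu Dlamini's side holds 12% of Ironvale, not > 75%, so Keanu Dlamini still does not control Ironvale.
No new person acquires control, so the clause is not triggered.

No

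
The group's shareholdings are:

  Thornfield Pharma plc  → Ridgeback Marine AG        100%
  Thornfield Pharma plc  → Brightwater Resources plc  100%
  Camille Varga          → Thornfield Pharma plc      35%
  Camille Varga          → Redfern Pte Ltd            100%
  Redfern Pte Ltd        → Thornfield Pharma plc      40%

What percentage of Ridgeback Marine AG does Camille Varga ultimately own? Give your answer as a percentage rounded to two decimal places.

75.00%

Camille reaches Ridgeback along 2 paths.
Via Thornfield: 35% × 100% = 35%.
Via Redfern → Thornfield: 100% × 40% × 100% = 40%.
Total: 35% + 40% = 75%.
Rounded: 75.00%.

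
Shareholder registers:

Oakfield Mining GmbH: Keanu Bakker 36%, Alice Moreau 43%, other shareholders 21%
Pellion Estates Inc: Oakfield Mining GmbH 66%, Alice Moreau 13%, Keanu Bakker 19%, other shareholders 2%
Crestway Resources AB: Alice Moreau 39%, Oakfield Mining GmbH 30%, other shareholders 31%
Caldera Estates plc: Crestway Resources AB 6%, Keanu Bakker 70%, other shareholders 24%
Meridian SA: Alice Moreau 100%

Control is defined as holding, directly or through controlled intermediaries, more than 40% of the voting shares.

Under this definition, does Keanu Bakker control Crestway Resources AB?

Keanu holds 70% of Caldera, so Keanu controls Caldera.
Neither Keanu nor any entity Keanu controls holds any voting interest in Crestway.
So Keanu does not control Crestway.

No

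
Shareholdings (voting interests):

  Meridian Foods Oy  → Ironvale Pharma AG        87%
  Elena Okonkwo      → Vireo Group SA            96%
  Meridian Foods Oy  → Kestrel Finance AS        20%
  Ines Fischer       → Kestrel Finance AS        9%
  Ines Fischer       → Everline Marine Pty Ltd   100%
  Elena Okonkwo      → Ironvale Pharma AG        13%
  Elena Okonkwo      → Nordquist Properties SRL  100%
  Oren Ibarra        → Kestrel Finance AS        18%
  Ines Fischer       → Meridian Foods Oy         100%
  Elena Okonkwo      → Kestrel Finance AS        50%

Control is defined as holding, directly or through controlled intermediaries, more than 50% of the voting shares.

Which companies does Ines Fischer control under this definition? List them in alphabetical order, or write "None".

Ines holds 100% of Meridian, so Ines controls Meridian.
Ines holds 100% of Everline, so Ines controls Everline.
Meridian holds 87% of Ironvale, so Ines controls Ironvale.
No other company's threshold is met.

Everline Marine Pty Ltd, Ironvale Pharma AG, Meridian Foods Oy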